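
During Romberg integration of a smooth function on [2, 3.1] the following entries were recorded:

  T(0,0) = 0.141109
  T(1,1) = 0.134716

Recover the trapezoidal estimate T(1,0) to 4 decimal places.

From T(1,1) = (4·T(1,0) − T(0,0))/3, solve for T(1,0):
4·T(1,0) = 3·0.134716 + 0.141109 = 0.545257
T(1,0) = 0.136314

0.1363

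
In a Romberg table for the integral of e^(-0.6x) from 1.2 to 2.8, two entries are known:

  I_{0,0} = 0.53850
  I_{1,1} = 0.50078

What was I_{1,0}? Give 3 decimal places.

0.510

From I_{1,1} = (4·I_{1,0} − I_{0,0})/3, solve for I_{1,0}:
4·I_{1,0} = 3·0.50078 + 0.53850 = 2.04084
I_{1,0} = 0.51021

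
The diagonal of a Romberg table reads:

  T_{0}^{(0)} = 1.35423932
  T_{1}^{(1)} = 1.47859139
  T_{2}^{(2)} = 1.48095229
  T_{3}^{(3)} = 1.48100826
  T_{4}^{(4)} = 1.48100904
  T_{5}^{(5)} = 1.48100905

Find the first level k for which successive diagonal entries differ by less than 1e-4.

k = 3

|T_{1}^{(1)} − T_{0}^{(0)}| = 0.12435207 ≥ 1e-4
|T_{2}^{(2)} − T_{1}^{(1)}| = 0.00236090 ≥ 1e-4
|T_{3}^{(3)} − T_{2}^{(2)}| = 0.00005597 < 1e-4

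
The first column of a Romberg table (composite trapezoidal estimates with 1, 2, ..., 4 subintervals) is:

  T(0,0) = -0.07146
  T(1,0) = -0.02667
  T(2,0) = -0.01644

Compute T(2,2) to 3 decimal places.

-0.013

Richardson extrapolation on the trapezoidal column (denominator 4−1=3):
T(1,1) = -0.02667 + (-0.02667 − (-0.07146))/3 = -0.01174
T(2,1) = (4·(-0.01644) − (-0.02667)) / 3 = -0.01303
T(2,2) = (16·(-0.01303) − (-0.01174)) / 15 = -0.01312
(Column j=1 coincides with Simpson's rule on the same nodes.)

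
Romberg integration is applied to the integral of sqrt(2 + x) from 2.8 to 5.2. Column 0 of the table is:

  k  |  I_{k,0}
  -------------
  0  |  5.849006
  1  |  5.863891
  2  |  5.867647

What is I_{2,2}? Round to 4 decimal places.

Richardson extrapolation on the trapezoidal column (denominator 4−1=3):
I_{1,1} = (4·5.863891 − 5.849006) / 3 = 5.868853
I_{2,1} = (4·5.867647 − 5.863891) / 3 = 5.868899
I_{2,2} = (16·5.868899 − 5.868853) / 15 = 5.868902

5.8689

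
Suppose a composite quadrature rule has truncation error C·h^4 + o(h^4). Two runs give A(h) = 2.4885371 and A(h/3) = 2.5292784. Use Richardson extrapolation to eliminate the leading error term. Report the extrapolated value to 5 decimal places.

Extrapolated value = (81·A(h/3) − A(h)) / (81 − 1)
= (81·2.5292784 − 2.4885371) / 80
= 202.3830133 / 80 = 2.5297877

2.52979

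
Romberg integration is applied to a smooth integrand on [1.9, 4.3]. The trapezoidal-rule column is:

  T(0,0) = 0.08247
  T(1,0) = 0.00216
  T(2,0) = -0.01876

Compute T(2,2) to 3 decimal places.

-0.026

Richardson extrapolation on the trapezoidal column (denominator 4−1=3):
T(1,1) = (4·0.00216 − 0.08247) / 3 = -0.02461
T(2,1) = (4·(-0.01876) − 0.00216) / 3 = -0.02573
T(2,2) = -0.02573 + (-0.02573 − (-0.02461))/15 = -0.02580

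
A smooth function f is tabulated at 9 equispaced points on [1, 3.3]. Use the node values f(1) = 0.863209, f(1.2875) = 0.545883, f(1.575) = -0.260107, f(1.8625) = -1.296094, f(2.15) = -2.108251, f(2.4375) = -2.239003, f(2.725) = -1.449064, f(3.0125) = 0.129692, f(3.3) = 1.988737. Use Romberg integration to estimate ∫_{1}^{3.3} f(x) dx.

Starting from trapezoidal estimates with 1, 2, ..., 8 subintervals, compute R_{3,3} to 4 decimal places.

-1.5537

R_{0,0} (trapezoid, 1 panel, h=2.3000): 3.279738
R_{1,0} (trapezoid, 2 panels, h=1.1500): -0.784620
R_{2,0} (trapezoid, 4 panels, h=0.5750): -1.375083
R_{3,0} (trapezoid, 8 panels, h=0.2875): -1.509654
R_{1,1} = -0.784620 + (-0.784620 − 3.279738)/3 = -2.139406
R_{2,1} = -1.375083 + (-1.375083 − (-0.784620))/3 = -1.571904
R_{3,1} = -1.509654 + (-1.509654 − (-1.375083))/3 = -1.554511
R_{2,2} = -1.571904 + (-1.571904 − (-2.139406))/15 = -1.534071
R_{3,2} = -1.554511 + (-1.554511 − (-1.571904))/15 = -1.553351
R_{3,3} = -1.553351 + (-1.553351 − (-1.534071))/63 = -1.553657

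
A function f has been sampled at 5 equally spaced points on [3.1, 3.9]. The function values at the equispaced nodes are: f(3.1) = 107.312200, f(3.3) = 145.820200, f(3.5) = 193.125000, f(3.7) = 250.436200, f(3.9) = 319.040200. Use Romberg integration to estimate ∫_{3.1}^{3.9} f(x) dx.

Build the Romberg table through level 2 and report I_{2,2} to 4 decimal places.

159.8415

I_{0,0} (trapezoid, 1 panel, h=0.8000): 170.540960
I_{1,0} (trapezoid, 2 panels, h=0.4000): 162.520480
I_{2,0} (trapezoid, 4 panels, h=0.2000): 160.511520
I_{1,1} = 162.520480 + (162.520480 − 170.540960)/3 = 159.846987
I_{2,1} = 160.511520 + (160.511520 − 162.520480)/3 = 159.841867
I_{2,2} = 159.841867 + (159.841867 − 159.846987)/15 = 159.841526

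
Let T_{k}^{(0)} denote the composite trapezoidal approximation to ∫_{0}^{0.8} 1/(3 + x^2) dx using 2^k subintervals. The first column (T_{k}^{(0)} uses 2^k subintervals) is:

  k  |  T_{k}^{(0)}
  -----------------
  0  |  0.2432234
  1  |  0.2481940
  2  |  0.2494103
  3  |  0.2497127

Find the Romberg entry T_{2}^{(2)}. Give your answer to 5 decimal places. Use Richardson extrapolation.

0.24981

T_{1}^{(1)} = (4·0.2481940 − 0.2432234) / 3 = 0.2498509
T_{2}^{(1)} = (4·0.2494103 − 0.2481940) / 3 = 0.2498157
T_{2}^{(2)} = (16·0.2498157 − 0.2498509) / 15 = 0.2498134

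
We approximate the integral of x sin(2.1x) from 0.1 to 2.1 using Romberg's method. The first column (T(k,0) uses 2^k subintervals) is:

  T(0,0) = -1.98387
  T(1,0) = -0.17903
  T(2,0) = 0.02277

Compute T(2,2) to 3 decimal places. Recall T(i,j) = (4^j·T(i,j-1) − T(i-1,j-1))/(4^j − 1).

0.068

Richardson extrapolation on the trapezoidal column (denominator 4−1=3):
T(1,1) = -0.17903 + (-0.17903 − (-1.98387))/3 = 0.42258
T(2,1) = 0.02277 + (0.02277 − (-0.17903))/3 = 0.09004
T(2,2) = (16·0.09004 − 0.42258) / 15 = 0.06787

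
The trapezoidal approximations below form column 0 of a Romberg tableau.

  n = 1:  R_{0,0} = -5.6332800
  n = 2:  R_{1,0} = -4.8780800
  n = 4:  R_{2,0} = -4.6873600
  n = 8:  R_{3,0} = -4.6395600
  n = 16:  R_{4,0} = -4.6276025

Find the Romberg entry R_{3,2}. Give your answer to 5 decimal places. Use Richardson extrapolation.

-4.62362

R_{2,1} = (4·(-4.6873600) − (-4.8780800)) / 3 = -4.6237867
R_{3,1} = -4.6395600 + (-4.6395600 − (-4.6873600))/3 = -4.6236267
R_{3,2} = (16·(-4.6236267) − (-4.6237867)) / 15 = -4.6236160
(Column j=1 coincides with Simpson's rule on the same nodes.)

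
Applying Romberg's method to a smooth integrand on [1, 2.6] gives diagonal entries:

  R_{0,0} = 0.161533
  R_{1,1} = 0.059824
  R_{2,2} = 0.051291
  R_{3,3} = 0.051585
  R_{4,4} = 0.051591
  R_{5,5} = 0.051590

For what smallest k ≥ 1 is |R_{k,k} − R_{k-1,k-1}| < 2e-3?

k = 3

|R_{1,1} − R_{0,0}| = 0.101709 ≥ 2e-3
|R_{2,2} − R_{1,1}| = 0.008533 ≥ 2e-3
|R_{3,3} − R_{2,2}| = 0.000294 < 2e-3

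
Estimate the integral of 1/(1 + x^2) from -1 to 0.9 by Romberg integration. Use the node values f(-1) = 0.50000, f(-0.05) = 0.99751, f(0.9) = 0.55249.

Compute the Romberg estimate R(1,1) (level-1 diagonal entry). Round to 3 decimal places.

1.597

R(0,0) (trapezoid, 1 panel, h=1.9000): 0.99987
R(1,0) (trapezoid, 2 panels, h=0.9500): 1.44757
R(1,1) = 1.44757 + (1.44757 − 0.99987)/3 = 1.59680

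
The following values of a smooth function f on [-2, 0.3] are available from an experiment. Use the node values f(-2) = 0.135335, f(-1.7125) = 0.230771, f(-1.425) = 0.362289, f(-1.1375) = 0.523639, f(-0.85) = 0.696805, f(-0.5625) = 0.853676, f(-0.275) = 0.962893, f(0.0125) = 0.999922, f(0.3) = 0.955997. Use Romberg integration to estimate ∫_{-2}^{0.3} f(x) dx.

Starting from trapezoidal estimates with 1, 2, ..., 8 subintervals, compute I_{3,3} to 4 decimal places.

I_{0,0} (trapezoid, 1 panel, h=2.3000): 1.255032
I_{1,0} (trapezoid, 2 panels, h=1.1500): 1.428842
I_{2,0} (trapezoid, 4 panels, h=0.5750): 1.476400
I_{3,0} (trapezoid, 8 panels, h=0.2875): 1.488003
I_{1,1} = 1.428842 + (1.428842 − 1.255032)/3 = 1.486779
I_{2,1} = 1.476400 + (1.476400 − 1.428842)/3 = 1.492253
I_{3,1} = 1.488003 + (1.488003 − 1.476400)/3 = 1.491871
I_{2,2} = 1.492253 + (1.492253 − 1.486779)/15 = 1.492618
I_{3,2} = 1.491871 + (1.491871 − 1.492253)/15 = 1.491846
I_{3,3} = 1.491846 + (1.491846 − 1.492618)/63 = 1.491834

1.4918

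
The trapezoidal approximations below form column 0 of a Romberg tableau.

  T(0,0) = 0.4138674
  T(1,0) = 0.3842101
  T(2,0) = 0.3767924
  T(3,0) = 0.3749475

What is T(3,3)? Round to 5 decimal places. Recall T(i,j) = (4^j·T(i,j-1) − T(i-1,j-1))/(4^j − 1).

0.37433

Richardson extrapolation on the trapezoidal column (denominator 4−1=3):
T(1,1) = (4·0.3842101 − 0.4138674) / 3 = 0.3743243
T(2,1) = 0.3767924 + (0.3767924 − 0.3842101)/3 = 0.3743198
T(3,1) = (4·0.3749475 − 0.3767924) / 3 = 0.3743325
T(2,2) = 0.3743198 + (0.3743198 − 0.3743243)/15 = 0.3743195
T(3,2) = 0.3743325 + (0.3743325 − 0.3743198)/15 = 0.3743333
T(3,3) = (64·0.3743333 − 0.3743195) / 63 = 0.3743335
(Column j=1 coincides with Simpson's rule on the same nodes.)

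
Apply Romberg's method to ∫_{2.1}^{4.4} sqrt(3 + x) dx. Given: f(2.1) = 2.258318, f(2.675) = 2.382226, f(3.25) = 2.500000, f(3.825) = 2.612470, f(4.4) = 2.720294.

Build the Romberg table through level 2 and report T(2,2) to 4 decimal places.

5.7418

T(0,0) (trapezoid, 1 panel, h=2.3000): 5.725404
T(1,0) (trapezoid, 2 panels, h=1.1500): 5.737702
T(2,0) (trapezoid, 4 panels, h=0.5750): 5.740801
T(1,1) = 5.737702 + (5.737702 − 5.725404)/3 = 5.741801
T(2,1) = 5.740801 + (5.740801 − 5.737702)/3 = 5.741834
T(2,2) = 5.741834 + (5.741834 − 5.741801)/15 = 5.741836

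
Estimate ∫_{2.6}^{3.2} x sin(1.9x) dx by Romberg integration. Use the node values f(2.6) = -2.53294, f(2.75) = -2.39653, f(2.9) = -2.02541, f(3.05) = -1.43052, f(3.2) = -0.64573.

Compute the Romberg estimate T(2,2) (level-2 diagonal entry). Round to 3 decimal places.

T(0,0) (trapezoid, 1 panel, h=0.6000): -0.95360
T(1,0) (trapezoid, 2 panels, h=0.3000): -1.08442
T(2,0) (trapezoid, 4 panels, h=0.1500): -1.11627
T(1,1) = -1.08442 + (-1.08442 − (-0.95360))/3 = -1.12803
T(2,1) = -1.11627 + (-1.11627 − (-1.08442))/3 = -1.12689
T(2,2) = -1.12689 + (-1.12689 − (-1.12803))/15 = -1.12681

-1.127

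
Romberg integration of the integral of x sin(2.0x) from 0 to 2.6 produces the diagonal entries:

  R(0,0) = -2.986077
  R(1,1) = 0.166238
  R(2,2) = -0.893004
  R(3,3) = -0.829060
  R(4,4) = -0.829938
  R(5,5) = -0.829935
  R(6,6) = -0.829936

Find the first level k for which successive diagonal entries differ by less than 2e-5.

|R(1,1) − R(0,0)| = 3.152315 ≥ 2e-5
|R(2,2) − R(1,1)| = 1.059242 ≥ 2e-5
|R(3,3) − R(2,2)| = 0.063944 ≥ 2e-5
|R(4,4) − R(3,3)| = 0.000878 ≥ 2e-5
|R(5,5) − R(4,4)| = 0.000003 < 2e-5

k = 5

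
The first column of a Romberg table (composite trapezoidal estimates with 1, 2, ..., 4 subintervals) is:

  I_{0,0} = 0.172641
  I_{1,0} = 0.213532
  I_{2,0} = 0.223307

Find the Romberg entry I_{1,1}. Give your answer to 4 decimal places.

I_{1,1} = 0.213532 + (0.213532 − 0.172641)/3 = 0.227162

0.2272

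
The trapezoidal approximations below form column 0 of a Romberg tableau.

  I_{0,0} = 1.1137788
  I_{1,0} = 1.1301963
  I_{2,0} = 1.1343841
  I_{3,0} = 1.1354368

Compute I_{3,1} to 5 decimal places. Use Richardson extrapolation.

Richardson extrapolation on the trapezoidal column (denominator 4−1=3):
I_{3,1} = (4·1.1354368 − 1.1343841) / 3 = 1.1357877

1.13579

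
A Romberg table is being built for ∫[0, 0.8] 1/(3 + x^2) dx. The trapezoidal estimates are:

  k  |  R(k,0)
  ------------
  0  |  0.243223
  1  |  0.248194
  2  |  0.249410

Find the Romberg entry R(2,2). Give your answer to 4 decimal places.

0.2498

Richardson extrapolation on the trapezoidal column (denominator 4−1=3):
R(1,1) = 0.248194 + (0.248194 − 0.243223)/3 = 0.249851
R(2,1) = (4·0.249410 − 0.248194) / 3 = 0.249815
R(2,2) = (16·0.249815 − 0.249851) / 15 = 0.249813
(Column j=1 coincides with Simpson's rule on the same nodes.)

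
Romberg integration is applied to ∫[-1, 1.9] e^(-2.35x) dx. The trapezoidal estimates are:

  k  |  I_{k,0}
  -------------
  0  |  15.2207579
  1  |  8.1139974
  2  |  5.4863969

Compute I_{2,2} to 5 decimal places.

4.53489

Richardson extrapolation on the trapezoidal column (denominator 4−1=3):
I_{1,1} = (4·8.1139974 − 15.2207579) / 3 = 5.7450772
I_{2,1} = 5.4863969 + (5.4863969 − 8.1139974)/3 = 4.6105301
I_{2,2} = (16·4.6105301 − 5.7450772) / 15 = 4.5348936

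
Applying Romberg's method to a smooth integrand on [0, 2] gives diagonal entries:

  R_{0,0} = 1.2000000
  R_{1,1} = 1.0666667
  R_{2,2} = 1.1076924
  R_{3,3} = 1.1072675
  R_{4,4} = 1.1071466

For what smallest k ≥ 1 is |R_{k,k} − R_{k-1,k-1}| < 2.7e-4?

|R_{1,1} − R_{0,0}| = 0.1333333 ≥ 2.7e-4
|R_{2,2} − R_{1,1}| = 0.0410257 ≥ 2.7e-4
|R_{3,3} − R_{2,2}| = 0.0004249 ≥ 2.7e-4
|R_{4,4} − R_{3,3}| = 0.0001209 < 2.7e-4

k = 4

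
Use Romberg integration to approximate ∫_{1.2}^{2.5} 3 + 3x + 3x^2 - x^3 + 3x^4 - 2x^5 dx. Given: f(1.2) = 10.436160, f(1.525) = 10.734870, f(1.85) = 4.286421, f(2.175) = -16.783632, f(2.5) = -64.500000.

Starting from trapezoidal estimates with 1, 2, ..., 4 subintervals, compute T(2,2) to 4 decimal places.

-7.5193

T(0,0) (trapezoid, 1 panel, h=1.3000): -35.141496
T(1,0) (trapezoid, 2 panels, h=0.6500): -14.784574
T(2,0) (trapezoid, 4 panels, h=0.3250): -9.358135
T(1,1) = -14.784574 + (-14.784574 − (-35.141496))/3 = -7.998933
T(2,1) = -9.358135 + (-9.358135 − (-14.784574))/3 = -7.549322
T(2,2) = -7.549322 + (-7.549322 − (-7.998933))/15 = -7.519348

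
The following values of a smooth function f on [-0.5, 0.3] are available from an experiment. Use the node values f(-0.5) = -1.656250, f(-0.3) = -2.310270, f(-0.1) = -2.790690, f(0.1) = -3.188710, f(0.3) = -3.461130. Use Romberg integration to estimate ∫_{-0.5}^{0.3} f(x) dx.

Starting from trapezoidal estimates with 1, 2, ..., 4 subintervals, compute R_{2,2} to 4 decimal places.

R_{0,0} (trapezoid, 1 panel, h=0.8000): -2.046952
R_{1,0} (trapezoid, 2 panels, h=0.4000): -2.139752
R_{2,0} (trapezoid, 4 panels, h=0.2000): -2.169672
R_{1,1} = -2.139752 + (-2.139752 − (-2.046952))/3 = -2.170685
R_{2,1} = -2.169672 + (-2.169672 − (-2.139752))/3 = -2.179645
R_{2,2} = -2.179645 + (-2.179645 − (-2.170685))/15 = -2.180242

-2.1802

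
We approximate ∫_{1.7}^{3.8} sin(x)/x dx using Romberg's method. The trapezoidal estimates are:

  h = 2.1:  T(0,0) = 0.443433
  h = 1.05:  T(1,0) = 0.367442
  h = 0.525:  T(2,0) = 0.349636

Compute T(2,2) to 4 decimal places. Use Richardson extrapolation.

0.3438

Richardson extrapolation on the trapezoidal column (denominator 4−1=3):
T(1,1) = (4·0.367442 − 0.443433) / 3 = 0.342112
T(2,1) = (4·0.349636 − 0.367442) / 3 = 0.343701
T(2,2) = 0.343701 + (0.343701 − 0.342112)/15 = 0.343807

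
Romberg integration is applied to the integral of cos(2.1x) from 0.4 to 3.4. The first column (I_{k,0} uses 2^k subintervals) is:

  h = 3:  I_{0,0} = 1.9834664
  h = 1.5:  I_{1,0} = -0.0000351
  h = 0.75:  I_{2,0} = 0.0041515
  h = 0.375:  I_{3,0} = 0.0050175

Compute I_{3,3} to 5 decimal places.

Richardson extrapolation on the trapezoidal column (denominator 4−1=3):
I_{1,1} = -0.0000351 + (-0.0000351 − 1.9834664)/3 = -0.6612023
I_{2,1} = (4·0.0041515 − (-0.0000351)) / 3 = 0.0055470
I_{3,1} = (4·0.0050175 − 0.0041515) / 3 = 0.0053062
I_{2,2} = 0.0055470 + (0.0055470 − (-0.6612023))/15 = 0.0499970
I_{3,2} = 0.0053062 + (0.0053062 − 0.0055470)/15 = 0.0052901
I_{3,3} = (64·0.0052901 − 0.0499970) / 63 = 0.0045805

0.00458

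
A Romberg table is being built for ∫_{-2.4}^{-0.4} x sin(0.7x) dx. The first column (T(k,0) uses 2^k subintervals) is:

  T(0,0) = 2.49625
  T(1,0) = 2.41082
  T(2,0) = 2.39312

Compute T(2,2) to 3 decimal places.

Richardson extrapolation on the trapezoidal column (denominator 4−1=3):
T(1,1) = (4·2.41082 − 2.49625) / 3 = 2.38234
T(2,1) = (4·2.39312 − 2.41082) / 3 = 2.38722
T(2,2) = (16·2.38722 − 2.38234) / 15 = 2.38755
(Column j=1 coincides with Simpson's rule on the same nodes.)

2.388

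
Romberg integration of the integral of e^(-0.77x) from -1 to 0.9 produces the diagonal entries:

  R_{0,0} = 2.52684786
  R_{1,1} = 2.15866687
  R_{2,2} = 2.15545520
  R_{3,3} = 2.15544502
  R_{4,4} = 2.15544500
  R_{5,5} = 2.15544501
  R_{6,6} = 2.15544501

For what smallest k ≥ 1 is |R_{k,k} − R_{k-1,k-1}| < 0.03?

k = 2

|R_{1,1} − R_{0,0}| = 0.36818099 ≥ 0.03
|R_{2,2} − R_{1,1}| = 0.00321167 < 0.03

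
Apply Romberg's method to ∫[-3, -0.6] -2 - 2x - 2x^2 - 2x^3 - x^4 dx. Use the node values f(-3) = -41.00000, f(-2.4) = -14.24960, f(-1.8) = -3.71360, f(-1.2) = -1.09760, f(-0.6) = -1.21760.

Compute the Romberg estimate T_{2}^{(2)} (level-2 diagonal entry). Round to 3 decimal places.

T_{0}^{(0)} (trapezoid, 1 panel, h=2.4000): -50.66112
T_{1}^{(0)} (trapezoid, 2 panels, h=1.2000): -29.78688
T_{2}^{(0)} (trapezoid, 4 panels, h=0.6000): -24.10176
T_{1}^{(1)} = -29.78688 + (-29.78688 − (-50.66112))/3 = -22.82880
T_{2}^{(1)} = -24.10176 + (-24.10176 − (-29.78688))/3 = -22.20672
T_{2}^{(2)} = -22.20672 + (-22.20672 − (-22.82880))/15 = -22.16525

-22.165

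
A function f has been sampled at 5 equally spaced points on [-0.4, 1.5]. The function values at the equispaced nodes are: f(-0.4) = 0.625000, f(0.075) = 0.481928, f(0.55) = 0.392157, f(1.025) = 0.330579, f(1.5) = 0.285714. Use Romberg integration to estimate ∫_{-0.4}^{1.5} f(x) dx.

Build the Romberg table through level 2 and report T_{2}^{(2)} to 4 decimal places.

T_{0}^{(0)} (trapezoid, 1 panel, h=1.9000): 0.865178
T_{1}^{(0)} (trapezoid, 2 panels, h=0.9500): 0.805138
T_{2}^{(0)} (trapezoid, 4 panels, h=0.4750): 0.788510
T_{1}^{(1)} = 0.805138 + (0.805138 − 0.865178)/3 = 0.785125
T_{2}^{(1)} = 0.788510 + (0.788510 − 0.805138)/3 = 0.782967
T_{2}^{(2)} = 0.782967 + (0.782967 − 0.785125)/15 = 0.782823

0.7828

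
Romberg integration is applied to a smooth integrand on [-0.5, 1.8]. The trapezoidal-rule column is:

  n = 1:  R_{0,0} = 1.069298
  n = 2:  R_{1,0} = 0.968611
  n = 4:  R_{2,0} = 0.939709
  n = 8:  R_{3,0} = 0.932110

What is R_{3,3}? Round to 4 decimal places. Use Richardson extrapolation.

Richardson extrapolation on the trapezoidal column (denominator 4−1=3):
R_{1,1} = (4·0.968611 − 1.069298) / 3 = 0.935049
R_{2,1} = (4·0.939709 − 0.968611) / 3 = 0.930075
R_{3,1} = (4·0.932110 − 0.939709) / 3 = 0.929577
R_{2,2} = 0.930075 + (0.930075 − 0.935049)/15 = 0.929743
R_{3,2} = 0.929577 + (0.929577 − 0.930075)/15 = 0.929544
R_{3,3} = (64·0.929544 − 0.929743) / 63 = 0.929541
(Column j=1 coincides with Simpson's rule on the same nodes.)

0.9295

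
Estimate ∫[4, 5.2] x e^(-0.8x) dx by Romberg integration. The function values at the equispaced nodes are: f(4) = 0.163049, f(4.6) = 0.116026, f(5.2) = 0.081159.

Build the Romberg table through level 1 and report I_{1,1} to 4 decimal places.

0.1417

I_{0,0} (trapezoid, 1 panel, h=1.2000): 0.146525
I_{1,0} (trapezoid, 2 panels, h=0.6000): 0.142878
I_{1,1} = 0.142878 + (0.142878 − 0.146525)/3 = 0.141662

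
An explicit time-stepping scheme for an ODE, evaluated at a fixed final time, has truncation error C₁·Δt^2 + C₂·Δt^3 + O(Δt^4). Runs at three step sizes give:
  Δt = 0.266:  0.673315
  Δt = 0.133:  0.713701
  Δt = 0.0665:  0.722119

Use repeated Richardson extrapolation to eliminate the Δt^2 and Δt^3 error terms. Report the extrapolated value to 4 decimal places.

First eliminate the Δt^2 term (factor 2^2 = 4):
  B₁ = (4·0.713701 − 0.673315)/3 = 0.727163
  B₂ = (4·0.722119 − 0.713701)/3 = 0.724925
Then eliminate the Δt^3 term (factor 2^3 = 8):
  (8·0.724925 − 0.727163)/7 = 0.724605

0.7246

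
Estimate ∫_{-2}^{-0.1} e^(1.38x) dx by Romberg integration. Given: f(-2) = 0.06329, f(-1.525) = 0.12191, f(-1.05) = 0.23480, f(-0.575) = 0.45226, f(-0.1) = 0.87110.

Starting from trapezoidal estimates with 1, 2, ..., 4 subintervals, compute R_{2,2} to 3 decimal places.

R_{0,0} (trapezoid, 1 panel, h=1.9000): 0.88767
R_{1,0} (trapezoid, 2 panels, h=0.9500): 0.66690
R_{2,0} (trapezoid, 4 panels, h=0.4750): 0.60618
R_{1,1} = 0.66690 + (0.66690 − 0.88767)/3 = 0.59331
R_{2,1} = 0.60618 + (0.60618 − 0.66690)/3 = 0.58594
R_{2,2} = 0.58594 + (0.58594 − 0.59331)/15 = 0.58545

0.585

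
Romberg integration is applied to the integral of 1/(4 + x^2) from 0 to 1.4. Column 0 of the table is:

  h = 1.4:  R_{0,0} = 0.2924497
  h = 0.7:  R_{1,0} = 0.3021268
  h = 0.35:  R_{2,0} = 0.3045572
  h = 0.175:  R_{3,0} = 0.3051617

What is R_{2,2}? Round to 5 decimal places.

Richardson extrapolation on the trapezoidal column (denominator 4−1=3):
R_{1,1} = 0.3021268 + (0.3021268 − 0.2924497)/3 = 0.3053525
R_{2,1} = (4·0.3045572 − 0.3021268) / 3 = 0.3053673
R_{2,2} = (16·0.3053673 − 0.3053525) / 15 = 0.3053683

0.30537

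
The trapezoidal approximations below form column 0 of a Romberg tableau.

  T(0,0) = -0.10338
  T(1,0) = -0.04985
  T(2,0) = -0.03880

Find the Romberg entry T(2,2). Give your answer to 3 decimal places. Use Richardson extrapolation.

-0.035

T(1,1) = -0.04985 + (-0.04985 − (-0.10338))/3 = -0.03201
T(2,1) = (4·(-0.03880) − (-0.04985)) / 3 = -0.03512
T(2,2) = -0.03512 + (-0.03512 − (-0.03201))/15 = -0.03533
(Column j=1 coincides with Simpson's rule on the same nodes.)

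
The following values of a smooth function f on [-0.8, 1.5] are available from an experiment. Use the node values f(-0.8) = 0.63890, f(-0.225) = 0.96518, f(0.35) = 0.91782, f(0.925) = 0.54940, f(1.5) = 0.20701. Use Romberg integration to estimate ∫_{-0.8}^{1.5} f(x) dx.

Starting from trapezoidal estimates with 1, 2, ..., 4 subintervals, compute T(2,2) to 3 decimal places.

1.671

T(0,0) (trapezoid, 1 panel, h=2.3000): 0.97280
T(1,0) (trapezoid, 2 panels, h=1.1500): 1.54189
T(2,0) (trapezoid, 4 panels, h=0.5750): 1.64183
T(1,1) = 1.54189 + (1.54189 − 0.97280)/3 = 1.73159
T(2,1) = 1.64183 + (1.64183 − 1.54189)/3 = 1.67514
T(2,2) = 1.67514 + (1.67514 − 1.73159)/15 = 1.67138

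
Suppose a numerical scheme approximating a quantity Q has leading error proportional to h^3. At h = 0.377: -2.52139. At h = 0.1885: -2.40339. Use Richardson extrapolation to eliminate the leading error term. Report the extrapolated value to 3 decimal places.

-2.387

The leading error scales as h^3; refining by a factor of 2 reduces it by 2^3 = 8.
Extrapolated value = (8·A(h/2) − A(h)) / (8 − 1)
= (8·(-2.40339) − (-2.52139)) / 7
= -16.70573 / 7 = -2.38653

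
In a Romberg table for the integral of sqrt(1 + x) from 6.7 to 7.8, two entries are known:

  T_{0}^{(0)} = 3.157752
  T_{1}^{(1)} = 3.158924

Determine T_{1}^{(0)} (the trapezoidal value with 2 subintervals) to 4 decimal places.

From T_{1}^{(1)} = (4·T_{1}^{(0)} − T_{0}^{(0)})/3, solve for T_{1}^{(0)}:
4·T_{1}^{(0)} = 3·3.158924 + 3.157752 = 12.634524
T_{1}^{(0)} = 3.158631

3.1586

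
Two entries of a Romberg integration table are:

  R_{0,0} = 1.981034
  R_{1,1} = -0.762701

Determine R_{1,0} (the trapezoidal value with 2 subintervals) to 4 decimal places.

From R_{1,1} = (4·R_{1,0} − R_{0,0})/3, solve for R_{1,0}:
4·R_{1,0} = 3·(-0.762701) + 1.981034 = -0.307069
R_{1,0} = -0.076767

-0.0768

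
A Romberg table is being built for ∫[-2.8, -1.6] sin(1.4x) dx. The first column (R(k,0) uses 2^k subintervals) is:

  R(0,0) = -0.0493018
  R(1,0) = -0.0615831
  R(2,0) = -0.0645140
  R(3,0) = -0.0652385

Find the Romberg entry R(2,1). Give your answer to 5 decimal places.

Richardson extrapolation on the trapezoidal column (denominator 4−1=3):
R(2,1) = -0.0645140 + (-0.0645140 − (-0.0615831))/3 = -0.0654910

-0.06549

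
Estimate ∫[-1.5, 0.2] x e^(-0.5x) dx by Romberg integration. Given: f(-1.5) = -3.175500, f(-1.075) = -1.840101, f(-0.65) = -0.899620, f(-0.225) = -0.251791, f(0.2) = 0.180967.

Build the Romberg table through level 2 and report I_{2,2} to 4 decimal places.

I_{0,0} (trapezoid, 1 panel, h=1.7000): -2.545353
I_{1,0} (trapezoid, 2 panels, h=0.8500): -2.037354
I_{2,0} (trapezoid, 4 panels, h=0.4250): -1.907731
I_{1,1} = -2.037354 + (-2.037354 − (-2.545353))/3 = -1.868021
I_{2,1} = -1.907731 + (-1.907731 − (-2.037354))/3 = -1.864523
I_{2,2} = -1.864523 + (-1.864523 − (-1.868021))/15 = -1.864290

-1.8643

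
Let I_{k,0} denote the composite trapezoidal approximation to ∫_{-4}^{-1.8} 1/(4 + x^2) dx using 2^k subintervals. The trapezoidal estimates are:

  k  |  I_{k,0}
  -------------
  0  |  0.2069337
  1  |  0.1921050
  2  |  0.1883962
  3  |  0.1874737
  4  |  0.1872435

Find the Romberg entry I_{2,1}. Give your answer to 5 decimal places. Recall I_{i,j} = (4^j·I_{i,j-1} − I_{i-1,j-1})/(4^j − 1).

I_{2,1} = 0.1883962 + (0.1883962 − 0.1921050)/3 = 0.1871599
(Column j=1 coincides with Simpson's rule on the same nodes.)

0.18716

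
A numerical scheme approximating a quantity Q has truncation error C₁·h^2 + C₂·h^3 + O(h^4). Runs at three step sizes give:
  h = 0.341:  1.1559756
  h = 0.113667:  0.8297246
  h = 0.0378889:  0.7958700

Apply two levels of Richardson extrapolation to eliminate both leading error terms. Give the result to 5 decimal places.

0.79174

First eliminate the h^2 term (factor 3^2 = 9):
  B₁ = (9·0.8297246 − 1.1559756)/8 = 0.7889432
  B₂ = (9·0.7958700 − 0.8297246)/8 = 0.7916382
Then eliminate the h^3 term (factor 3^3 = 27):
  (27·0.7916382 − 0.7889432)/26 = 0.7917419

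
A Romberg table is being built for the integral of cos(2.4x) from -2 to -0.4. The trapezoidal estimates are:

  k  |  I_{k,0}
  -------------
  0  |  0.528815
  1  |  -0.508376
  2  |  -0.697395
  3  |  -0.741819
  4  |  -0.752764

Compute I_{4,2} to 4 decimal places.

-0.7564

Richardson extrapolation on the trapezoidal column (denominator 4−1=3):
I_{3,1} = -0.741819 + (-0.741819 − (-0.697395))/3 = -0.756627
I_{4,1} = (4·(-0.752764) − (-0.741819)) / 3 = -0.756412
I_{4,2} = -0.756412 + (-0.756412 − (-0.756627))/15 = -0.756398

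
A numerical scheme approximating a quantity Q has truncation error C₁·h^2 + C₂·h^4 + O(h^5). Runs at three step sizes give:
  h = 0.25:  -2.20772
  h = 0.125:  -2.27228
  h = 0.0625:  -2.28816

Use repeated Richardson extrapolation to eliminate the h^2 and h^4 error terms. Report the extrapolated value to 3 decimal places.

First eliminate the h^2 term (factor 2^2 = 4):
  B₁ = (4·(-2.27228) − (-2.20772))/3 = -2.29380
  B₂ = (4·(-2.28816) − (-2.27228))/3 = -2.29345
Then eliminate the h^4 term (factor 2^4 = 16):
  (16·(-2.29345) − (-2.29380))/15 = -2.29343

-2.293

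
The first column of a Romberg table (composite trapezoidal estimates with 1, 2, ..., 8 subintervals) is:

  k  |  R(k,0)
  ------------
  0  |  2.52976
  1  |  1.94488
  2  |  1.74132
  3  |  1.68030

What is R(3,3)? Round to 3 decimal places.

1.659

Richardson extrapolation on the trapezoidal column (denominator 4−1=3):
R(1,1) = (4·1.94488 − 2.52976) / 3 = 1.74992
R(2,1) = 1.74132 + (1.74132 − 1.94488)/3 = 1.67347
R(3,1) = (4·1.68030 − 1.74132) / 3 = 1.65996
R(2,2) = 1.67347 + (1.67347 − 1.74992)/15 = 1.66837
R(3,2) = (16·1.65996 − 1.67347) / 15 = 1.65906
R(3,3) = (64·1.65906 − 1.66837) / 63 = 1.65891
(Column j=1 coincides with Simpson's rule on the same nodes.)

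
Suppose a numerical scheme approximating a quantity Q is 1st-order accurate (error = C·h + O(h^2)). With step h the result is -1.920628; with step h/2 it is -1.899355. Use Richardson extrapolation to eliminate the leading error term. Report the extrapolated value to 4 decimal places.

Extrapolated value = (2·A(h/2) − A(h)) / (2 − 1)
= (2·(-1.899355) − (-1.920628)) / 1
= -1.878082 / 1 = -1.878082

-1.8781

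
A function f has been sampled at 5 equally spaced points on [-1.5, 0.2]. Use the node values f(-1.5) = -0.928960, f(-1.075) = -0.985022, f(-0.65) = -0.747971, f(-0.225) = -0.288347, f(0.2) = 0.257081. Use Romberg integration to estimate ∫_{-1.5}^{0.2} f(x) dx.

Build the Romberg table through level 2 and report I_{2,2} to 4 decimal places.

I_{0,0} (trapezoid, 1 panel, h=1.7000): -0.571097
I_{1,0} (trapezoid, 2 panels, h=0.8500): -0.921324
I_{2,0} (trapezoid, 4 panels, h=0.4250): -1.001844
I_{1,1} = -0.921324 + (-0.921324 − (-0.571097))/3 = -1.038066
I_{2,1} = -1.001844 + (-1.001844 − (-0.921324))/3 = -1.028684
I_{2,2} = -1.028684 + (-1.028684 − (-1.038066))/15 = -1.028059

-1.0281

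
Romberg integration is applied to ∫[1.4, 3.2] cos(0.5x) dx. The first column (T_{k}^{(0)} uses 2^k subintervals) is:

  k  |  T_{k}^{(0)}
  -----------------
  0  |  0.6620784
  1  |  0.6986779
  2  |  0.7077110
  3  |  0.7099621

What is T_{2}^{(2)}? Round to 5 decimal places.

T_{1}^{(1)} = (4·0.6986779 − 0.6620784) / 3 = 0.7108777
T_{2}^{(1)} = (4·0.7077110 − 0.6986779) / 3 = 0.7107220
T_{2}^{(2)} = 0.7107220 + (0.7107220 − 0.7108777)/15 = 0.7107116

0.71071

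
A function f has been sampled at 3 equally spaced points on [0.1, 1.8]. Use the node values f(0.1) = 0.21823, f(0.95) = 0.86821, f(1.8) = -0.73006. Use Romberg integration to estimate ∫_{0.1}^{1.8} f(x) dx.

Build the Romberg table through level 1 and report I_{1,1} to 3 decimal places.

0.839

I_{0,0} (trapezoid, 1 panel, h=1.7000): -0.43506
I_{1,0} (trapezoid, 2 panels, h=0.8500): 0.52045
I_{1,1} = 0.52045 + (0.52045 − (-0.43506))/3 = 0.83895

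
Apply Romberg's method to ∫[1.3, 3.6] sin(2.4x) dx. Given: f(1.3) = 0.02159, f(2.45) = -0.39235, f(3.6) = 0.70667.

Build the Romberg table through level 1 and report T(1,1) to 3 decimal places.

T(0,0) (trapezoid, 1 panel, h=2.3000): 0.83750
T(1,0) (trapezoid, 2 panels, h=1.1500): -0.03245
T(1,1) = -0.03245 + (-0.03245 − 0.83750)/3 = -0.32243

-0.322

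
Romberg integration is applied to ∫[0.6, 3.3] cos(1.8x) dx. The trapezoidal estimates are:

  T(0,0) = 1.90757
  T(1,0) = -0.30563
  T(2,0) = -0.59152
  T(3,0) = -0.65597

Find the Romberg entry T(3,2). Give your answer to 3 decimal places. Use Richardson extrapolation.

T(2,1) = -0.59152 + (-0.59152 − (-0.30563))/3 = -0.68682
T(3,1) = (4·(-0.65597) − (-0.59152)) / 3 = -0.67745
T(3,2) = -0.67745 + (-0.67745 − (-0.68682))/15 = -0.67683

-0.677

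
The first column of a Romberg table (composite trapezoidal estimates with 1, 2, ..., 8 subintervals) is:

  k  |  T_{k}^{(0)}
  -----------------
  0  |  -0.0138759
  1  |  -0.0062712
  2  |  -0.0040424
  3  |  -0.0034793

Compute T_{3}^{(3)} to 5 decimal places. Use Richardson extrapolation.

-0.00329

T_{1}^{(1)} = -0.0062712 + (-0.0062712 − (-0.0138759))/3 = -0.0037363
T_{2}^{(1)} = (4·(-0.0040424) − (-0.0062712)) / 3 = -0.0032995
T_{3}^{(1)} = (4·(-0.0034793) − (-0.0040424)) / 3 = -0.0032916
T_{2}^{(2)} = (16·(-0.0032995) − (-0.0037363)) / 15 = -0.0032704
T_{3}^{(2)} = -0.0032916 + (-0.0032916 − (-0.0032995))/15 = -0.0032911
T_{3}^{(3)} = (64·(-0.0032911) − (-0.0032704)) / 63 = -0.0032914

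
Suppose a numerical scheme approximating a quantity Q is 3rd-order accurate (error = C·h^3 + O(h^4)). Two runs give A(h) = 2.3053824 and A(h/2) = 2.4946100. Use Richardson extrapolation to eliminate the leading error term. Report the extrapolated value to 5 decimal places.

Extrapolated value = (8·A(h/2) − A(h)) / (8 − 1)
= (8·2.4946100 − 2.3053824) / 7
= 17.6514976 / 7 = 2.5216425

2.52164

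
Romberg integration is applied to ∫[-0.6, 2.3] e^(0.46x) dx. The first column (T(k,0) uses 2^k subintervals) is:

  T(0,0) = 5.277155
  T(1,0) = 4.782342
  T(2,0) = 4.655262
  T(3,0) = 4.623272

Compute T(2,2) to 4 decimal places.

4.6126

Richardson extrapolation on the trapezoidal column (denominator 4−1=3):
T(1,1) = 4.782342 + (4.782342 − 5.277155)/3 = 4.617404
T(2,1) = (4·4.655262 − 4.782342) / 3 = 4.612902
T(2,2) = 4.612902 + (4.612902 − 4.617404)/15 = 4.612602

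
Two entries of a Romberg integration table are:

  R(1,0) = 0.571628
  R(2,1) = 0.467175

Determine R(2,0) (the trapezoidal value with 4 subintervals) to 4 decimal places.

0.4933

From R(2,1) = (4·R(2,0) − R(1,0))/3, solve for R(2,0):
4·R(2,0) = 3·0.467175 + 0.571628 = 1.973153
R(2,0) = 0.493288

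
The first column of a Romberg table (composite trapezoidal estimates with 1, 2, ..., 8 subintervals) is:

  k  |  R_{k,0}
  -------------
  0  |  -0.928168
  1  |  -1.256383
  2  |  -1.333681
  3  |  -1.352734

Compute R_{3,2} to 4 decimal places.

-1.3591

Richardson extrapolation on the trapezoidal column (denominator 4−1=3):
R_{2,1} = -1.333681 + (-1.333681 − (-1.256383))/3 = -1.359447
R_{3,1} = (4·(-1.352734) − (-1.333681)) / 3 = -1.359085
R_{3,2} = -1.359085 + (-1.359085 − (-1.359447))/15 = -1.359061
(Column j=1 coincides with Simpson's rule on the same nodes.)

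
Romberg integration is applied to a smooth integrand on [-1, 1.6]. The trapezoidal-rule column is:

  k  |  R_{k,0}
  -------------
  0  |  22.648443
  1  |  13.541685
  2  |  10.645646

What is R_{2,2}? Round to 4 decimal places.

R_{1,1} = 13.541685 + (13.541685 − 22.648443)/3 = 10.506099
R_{2,1} = (4·10.645646 − 13.541685) / 3 = 9.680300
R_{2,2} = 9.680300 + (9.680300 − 10.506099)/15 = 9.625247
(Column j=1 coincides with Simpson's rule on the same nodes.)

9.6252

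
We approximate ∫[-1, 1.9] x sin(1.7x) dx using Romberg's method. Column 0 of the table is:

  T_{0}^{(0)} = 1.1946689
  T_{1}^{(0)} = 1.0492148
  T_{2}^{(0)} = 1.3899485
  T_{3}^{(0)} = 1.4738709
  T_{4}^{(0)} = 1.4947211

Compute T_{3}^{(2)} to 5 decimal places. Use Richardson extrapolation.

Richardson extrapolation on the trapezoidal column (denominator 4−1=3):
T_{2}^{(1)} = (4·1.3899485 − 1.0492148) / 3 = 1.5035264
T_{3}^{(1)} = (4·1.4738709 − 1.3899485) / 3 = 1.5018450
T_{3}^{(2)} = 1.5018450 + (1.5018450 − 1.5035264)/15 = 1.5017329
(Column j=1 coincides with Simpson's rule on the same nodes.)

1.50173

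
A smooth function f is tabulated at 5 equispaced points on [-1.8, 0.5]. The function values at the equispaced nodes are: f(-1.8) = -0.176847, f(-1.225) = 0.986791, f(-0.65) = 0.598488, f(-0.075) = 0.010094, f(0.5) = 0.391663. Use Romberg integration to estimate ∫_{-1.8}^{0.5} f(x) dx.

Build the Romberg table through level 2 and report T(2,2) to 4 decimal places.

T(0,0) (trapezoid, 1 panel, h=2.3000): 0.247038
T(1,0) (trapezoid, 2 panels, h=1.1500): 0.811780
T(2,0) (trapezoid, 4 panels, h=0.5750): 0.979099
T(1,1) = 0.811780 + (0.811780 − 0.247038)/3 = 1.000027
T(2,1) = 0.979099 + (0.979099 − 0.811780)/3 = 1.034872
T(2,2) = 1.034872 + (1.034872 − 1.000027)/15 = 1.037195

1.0372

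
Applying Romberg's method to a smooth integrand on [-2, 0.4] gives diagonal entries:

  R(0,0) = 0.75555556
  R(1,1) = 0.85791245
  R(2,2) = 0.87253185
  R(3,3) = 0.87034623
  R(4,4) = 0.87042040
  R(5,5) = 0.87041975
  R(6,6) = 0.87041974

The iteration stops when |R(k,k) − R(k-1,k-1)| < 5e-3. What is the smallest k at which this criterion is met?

|R(1,1) − R(0,0)| = 0.10235689 ≥ 5e-3
|R(2,2) − R(1,1)| = 0.01461940 ≥ 5e-3
|R(3,3) − R(2,2)| = 0.00218562 < 5e-3

k = 3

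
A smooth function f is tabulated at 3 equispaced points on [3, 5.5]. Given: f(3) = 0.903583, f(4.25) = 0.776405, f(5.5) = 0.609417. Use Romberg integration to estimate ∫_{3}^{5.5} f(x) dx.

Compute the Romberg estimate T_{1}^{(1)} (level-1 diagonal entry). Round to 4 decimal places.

T_{0}^{(0)} (trapezoid, 1 panel, h=2.5000): 1.891250
T_{1}^{(0)} (trapezoid, 2 panels, h=1.2500): 1.916131
T_{1}^{(1)} = 1.916131 + (1.916131 − 1.891250)/3 = 1.924425

1.9244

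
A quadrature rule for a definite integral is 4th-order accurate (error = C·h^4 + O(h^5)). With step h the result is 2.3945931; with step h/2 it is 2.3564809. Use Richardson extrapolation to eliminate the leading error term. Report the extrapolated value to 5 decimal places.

2.35394

The leading error scales as h^4; refining by a factor of 2 reduces it by 2^4 = 16.
Extrapolated value = (16·A(h/2) − A(h)) / (16 − 1)
= (16·2.3564809 − 2.3945931) / 15
= 35.3091013 / 15 = 2.3539401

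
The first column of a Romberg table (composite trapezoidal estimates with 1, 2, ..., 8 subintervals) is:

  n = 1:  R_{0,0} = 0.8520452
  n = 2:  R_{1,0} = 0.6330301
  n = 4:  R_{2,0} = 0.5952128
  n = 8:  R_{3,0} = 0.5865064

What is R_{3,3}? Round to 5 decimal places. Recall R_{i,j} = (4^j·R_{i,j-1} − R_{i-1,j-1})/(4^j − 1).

Richardson extrapolation on the trapezoidal column (denominator 4−1=3):
R_{1,1} = (4·0.6330301 − 0.8520452) / 3 = 0.5600251
R_{2,1} = (4·0.5952128 − 0.6330301) / 3 = 0.5826070
R_{3,1} = 0.5865064 + (0.5865064 − 0.5952128)/3 = 0.5836043
R_{2,2} = 0.5826070 + (0.5826070 − 0.5600251)/15 = 0.5841125
R_{3,2} = (16·0.5836043 − 0.5826070) / 15 = 0.5836708
R_{3,3} = (64·0.5836708 − 0.5841125) / 63 = 0.5836638
(Column j=1 coincides with Simpson's rule on the same nodes.)

0.58366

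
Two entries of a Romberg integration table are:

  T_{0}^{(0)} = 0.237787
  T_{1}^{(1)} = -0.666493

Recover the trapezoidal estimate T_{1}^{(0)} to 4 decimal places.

From T_{1}^{(1)} = (4·T_{1}^{(0)} − T_{0}^{(0)})/3, solve for T_{1}^{(0)}:
4·T_{1}^{(0)} = 3·(-0.666493) + 0.237787 = -1.761692
T_{1}^{(0)} = -0.440423

-0.4404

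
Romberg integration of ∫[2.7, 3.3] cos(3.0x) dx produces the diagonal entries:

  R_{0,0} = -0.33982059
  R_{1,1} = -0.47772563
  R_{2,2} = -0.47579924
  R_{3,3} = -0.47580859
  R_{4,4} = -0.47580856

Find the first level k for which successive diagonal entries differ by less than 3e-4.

k = 3

|R_{1,1} − R_{0,0}| = 0.13790504 ≥ 3e-4
|R_{2,2} − R_{1,1}| = 0.00192639 ≥ 3e-4
|R_{3,3} − R_{2,2}| = 0.00000935 < 3e-4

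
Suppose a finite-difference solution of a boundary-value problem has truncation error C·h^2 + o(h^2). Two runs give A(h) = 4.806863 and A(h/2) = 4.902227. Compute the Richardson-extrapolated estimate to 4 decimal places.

4.9340

The leading error scales as h^2; refining by a factor of 2 reduces it by 2^2 = 4.
Extrapolated value = (4·A(h/2) − A(h)) / (4 − 1)
= (4·4.902227 − 4.806863) / 3
= 14.802045 / 3 = 4.934015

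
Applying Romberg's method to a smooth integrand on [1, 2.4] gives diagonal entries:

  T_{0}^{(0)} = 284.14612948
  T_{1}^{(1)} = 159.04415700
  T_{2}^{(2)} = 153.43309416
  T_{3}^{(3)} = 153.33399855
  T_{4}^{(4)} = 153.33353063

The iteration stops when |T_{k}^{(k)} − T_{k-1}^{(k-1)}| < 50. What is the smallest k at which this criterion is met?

k = 2

|T_{1}^{(1)} − T_{0}^{(0)}| = 125.10197248 ≥ 50
|T_{2}^{(2)} − T_{1}^{(1)}| = 5.61106284 < 50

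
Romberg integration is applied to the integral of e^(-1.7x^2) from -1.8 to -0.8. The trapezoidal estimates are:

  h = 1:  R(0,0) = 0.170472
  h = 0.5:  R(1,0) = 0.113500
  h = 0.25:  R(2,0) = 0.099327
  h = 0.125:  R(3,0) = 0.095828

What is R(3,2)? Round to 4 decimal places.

0.0947

R(2,1) = (4·0.099327 − 0.113500) / 3 = 0.094603
R(3,1) = 0.095828 + (0.095828 − 0.099327)/3 = 0.094662
R(3,2) = 0.094662 + (0.094662 − 0.094603)/15 = 0.094666
(Column j=1 coincides with Simpson's rule on the same nodes.)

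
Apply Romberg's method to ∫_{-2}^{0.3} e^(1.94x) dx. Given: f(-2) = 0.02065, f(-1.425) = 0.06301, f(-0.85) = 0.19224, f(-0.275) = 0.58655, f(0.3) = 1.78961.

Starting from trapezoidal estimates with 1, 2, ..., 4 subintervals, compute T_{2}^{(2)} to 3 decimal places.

T_{0}^{(0)} (trapezoid, 1 panel, h=2.3000): 2.08180
T_{1}^{(0)} (trapezoid, 2 panels, h=1.1500): 1.26198
T_{2}^{(0)} (trapezoid, 4 panels, h=0.5750): 1.00448
T_{1}^{(1)} = 1.26198 + (1.26198 − 2.08180)/3 = 0.98871
T_{2}^{(1)} = 1.00448 + (1.00448 − 1.26198)/3 = 0.91865
T_{2}^{(2)} = 0.91865 + (0.91865 − 0.98871)/15 = 0.91398

0.914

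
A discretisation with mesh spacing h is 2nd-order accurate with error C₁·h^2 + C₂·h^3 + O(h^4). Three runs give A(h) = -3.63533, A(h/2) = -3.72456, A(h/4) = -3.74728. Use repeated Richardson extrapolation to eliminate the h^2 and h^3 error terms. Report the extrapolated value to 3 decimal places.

-3.755

First eliminate the h^2 term (factor 2^2 = 4):
  B₁ = (4·(-3.72456) − (-3.63533))/3 = -3.75430
  B₂ = (4·(-3.74728) − (-3.72456))/3 = -3.75485
Then eliminate the h^3 term (factor 2^3 = 8):
  (8·(-3.75485) − (-3.75430))/7 = -3.75493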